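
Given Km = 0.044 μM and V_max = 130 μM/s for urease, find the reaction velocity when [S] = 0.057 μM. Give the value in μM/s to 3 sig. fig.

73.4 μM/s

[S]/(Km+[S]) = 0.057/0.1010 = 0.5644, the fractional saturation.
v = 0.5644 × Vmax = 0.5644 × 130 = 73.4 μM/s.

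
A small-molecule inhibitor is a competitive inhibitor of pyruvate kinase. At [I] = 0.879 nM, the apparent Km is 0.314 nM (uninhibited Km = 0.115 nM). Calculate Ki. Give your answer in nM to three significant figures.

0.508 nM

Competitive: Km,app = α·Km with α = 1 + [I]/Ki.
α = Km,app/Km = 0.314/0.115 = 2.730.
Since α = 1 + [I]/Ki, [I]/Ki = 2.730 − 1 = 1.730 and Ki = 0.879/1.730 = 0.508 nM.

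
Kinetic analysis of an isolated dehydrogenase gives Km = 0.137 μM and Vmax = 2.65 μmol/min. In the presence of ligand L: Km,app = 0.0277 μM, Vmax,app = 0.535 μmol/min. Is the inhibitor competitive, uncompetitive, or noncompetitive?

Both Km and Vmax decrease by the same factor (~4.95-fold) — characteristic of uncompetitive inhibition.

uncompetitive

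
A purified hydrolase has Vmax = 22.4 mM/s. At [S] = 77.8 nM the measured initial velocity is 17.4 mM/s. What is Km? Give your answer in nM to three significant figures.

v/Vmax = 17.4/22.4 = 0.7768 = [S]/(Km+[S]).
So Km + [S] = [S]/0.7768 = 100.2 nM, giving Km = 100.2 − 77.8 = 22.4 nM.

22.4 nM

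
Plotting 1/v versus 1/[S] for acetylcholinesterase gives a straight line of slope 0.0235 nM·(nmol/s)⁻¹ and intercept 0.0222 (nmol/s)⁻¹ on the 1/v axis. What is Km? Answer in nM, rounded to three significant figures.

1.06 nM

y-intercept = 1/Vmax ⇒ Vmax = 45.0 nmol/s; slope = Km/Vmax ⇒ Km = slope × Vmax.
Km = 0.0235 × 45.0 = 1.06 nM.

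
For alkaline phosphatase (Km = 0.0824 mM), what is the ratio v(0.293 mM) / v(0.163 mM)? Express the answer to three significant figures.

1.18

The fractional saturations are [S]/(Km+[S]) = 0.163/0.2454 = 0.6642 and 0.293/0.3754 = 0.7805.
v₂/v₁ is just their ratio: 0.7805/0.6642 = 1.18.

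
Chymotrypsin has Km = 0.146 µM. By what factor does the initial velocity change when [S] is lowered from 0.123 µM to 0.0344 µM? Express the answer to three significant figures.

The fractional saturations are [S]/(Km+[S]) = 0.123/0.2690 = 0.4572 and 0.0344/0.1804 = 0.1907.
v₂/v₁ is just their ratio: 0.1907/0.4572 = 0.417.

0.417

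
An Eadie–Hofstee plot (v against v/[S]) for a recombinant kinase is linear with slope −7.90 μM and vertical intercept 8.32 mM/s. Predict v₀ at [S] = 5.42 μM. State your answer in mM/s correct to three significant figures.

In the Eadie–Hofstee form v = Vmax − Km·(v/[S]), the slope is −Km and the intercept is Vmax, so Km = 7.90 μM and Vmax = 8.32 mM/s.
v = 8.32 × 5.42/(7.90 + 5.42) = 3.39 mM/s.

3.39 mM/s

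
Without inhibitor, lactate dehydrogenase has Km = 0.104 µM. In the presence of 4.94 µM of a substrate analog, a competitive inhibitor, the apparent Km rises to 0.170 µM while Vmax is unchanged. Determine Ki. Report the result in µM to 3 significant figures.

7.78 µM

Competitive: Km,app = α·Km with α = 1 + [I]/Ki.
α = Km,app/Km = 0.170/0.104 = 1.635.
Since α = 1 + [I]/Ki, [I]/Ki = 1.635 − 1 = 0.6346 and Ki = 4.94/0.6346 = 7.78 µM.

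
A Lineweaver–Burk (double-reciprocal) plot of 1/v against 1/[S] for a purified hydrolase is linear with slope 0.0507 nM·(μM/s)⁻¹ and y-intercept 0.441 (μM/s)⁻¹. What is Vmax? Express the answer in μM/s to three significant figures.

The y-intercept of a Lineweaver–Burk plot equals 1/Vmax, so Vmax = 1/0.441 = 2.27 μM/s.

2.27 μM/s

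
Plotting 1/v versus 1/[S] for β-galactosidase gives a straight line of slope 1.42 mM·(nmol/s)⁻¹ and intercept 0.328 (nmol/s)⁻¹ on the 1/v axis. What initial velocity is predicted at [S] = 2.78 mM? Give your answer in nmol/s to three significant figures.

The y-intercept is 1/Vmax, so Vmax = 1/0.328 = 3.05 nmol/s.
The slope is Km/Vmax, so Km = 1.42 × 3.05 = 4.33 mM.
Then v = 3.05 × 2.78/(4.33 + 2.78) = 1.19 nmol/s.

1.19 nmol/s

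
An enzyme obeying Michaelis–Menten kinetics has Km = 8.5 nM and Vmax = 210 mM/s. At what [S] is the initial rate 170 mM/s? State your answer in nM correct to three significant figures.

The required fractional saturation is v/Vmax = 170/210 = 0.8095.
Then [S]/(Km+[S]) = 0.8095 ⇒ [S] = 8.5 × 0.8095/(1 − 0.8095) = 36.1 nM.

36.1 nM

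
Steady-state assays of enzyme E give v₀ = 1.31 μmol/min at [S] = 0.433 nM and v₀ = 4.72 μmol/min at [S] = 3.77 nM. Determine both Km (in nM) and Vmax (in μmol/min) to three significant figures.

Km = 1.92 nM; Vmax = 7.13 μmol/min

In reciprocal form, 1/v = (Km/Vmax)·(1/[S]) + 1/Vmax. The two points give (1/[S], 1/v) = (2.309, 0.7634) and (0.2653, 0.2119).
Slope = (0.7634 − 0.2119)/(2.309 − 0.2653) = 0.2698; intercept = 0.7634 − 0.2698×2.309 = 0.1403.
Vmax = 1/intercept = 7.13 μmol/min; Km = slope × Vmax = 0.2698 × 7.13 = 1.92 nM.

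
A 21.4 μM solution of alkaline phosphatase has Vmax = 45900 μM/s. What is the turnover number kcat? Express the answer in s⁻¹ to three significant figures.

2140 s⁻¹

kcat = Vmax/[E]total = 45900 μM/s / 21.4 μM = 2140 s⁻¹.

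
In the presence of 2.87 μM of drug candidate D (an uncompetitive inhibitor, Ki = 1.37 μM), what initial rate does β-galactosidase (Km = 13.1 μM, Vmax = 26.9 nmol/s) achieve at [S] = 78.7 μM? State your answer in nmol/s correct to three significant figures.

With α = 1 + [I]/Ki = 1 + 2.87/1.37 = 3.095, the uncompetitive rate law is v = (Vmax/α)·[S] / (Km/α + [S]).
v = (26.9/3.095)×78.7 / (13.1/3.095 + 78.7) = 684.0/82.93 = 8.25 nmol/s.

8.25 nmol/s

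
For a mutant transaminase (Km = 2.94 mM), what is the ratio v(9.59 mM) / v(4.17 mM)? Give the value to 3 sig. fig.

The fractional saturations are [S]/(Km+[S]) = 4.17/7.110 = 0.5865 and 9.59/12.53 = 0.7654.
v₂/v₁ is just their ratio: 0.7654/0.5865 = 1.30.

1.30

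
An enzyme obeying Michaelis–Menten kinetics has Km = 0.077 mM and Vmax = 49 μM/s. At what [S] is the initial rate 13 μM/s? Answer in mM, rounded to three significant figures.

0.0278 mM

The required fractional saturation is v/Vmax = 13/49 = 0.2653.
Then [S]/(Km+[S]) = 0.2653 ⇒ [S] = 0.077 × 0.2653/(1 − 0.2653) = 0.0278 mM.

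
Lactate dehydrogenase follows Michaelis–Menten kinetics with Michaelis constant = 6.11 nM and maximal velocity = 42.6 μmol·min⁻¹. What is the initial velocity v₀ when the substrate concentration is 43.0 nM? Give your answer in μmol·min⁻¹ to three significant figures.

[S]/(Km+[S]) = 43.0/49.11 = 0.8756, the fractional saturation.
v = 0.8756 × Vmax = 0.8756 × 42.6 = 37.3 μmol·min⁻¹.

37.3 μmol·min⁻¹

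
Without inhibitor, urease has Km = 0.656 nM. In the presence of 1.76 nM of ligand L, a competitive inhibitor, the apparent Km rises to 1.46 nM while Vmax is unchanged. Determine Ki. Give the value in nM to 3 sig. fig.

Competitive: Km,app = α·Km with α = 1 + [I]/Ki.
α = Km,app/Km = 1.46/0.656 = 2.226.
Ki = [I]/(α − 1) = 1.76/1.226 = 1.44 nM.

1.44 nM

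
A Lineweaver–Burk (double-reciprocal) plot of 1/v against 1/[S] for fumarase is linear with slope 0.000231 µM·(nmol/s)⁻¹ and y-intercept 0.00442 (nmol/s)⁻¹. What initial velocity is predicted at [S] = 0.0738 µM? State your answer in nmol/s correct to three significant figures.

The y-intercept is 1/Vmax, so Vmax = 1/0.00442 = 226 nmol/s.
The slope is Km/Vmax, so Km = 0.000231 × 226 = 0.0523 µM.
Then v = 226 × 0.0738/(0.0523 + 0.0738) = 132 nmol/s.

132 nmol/s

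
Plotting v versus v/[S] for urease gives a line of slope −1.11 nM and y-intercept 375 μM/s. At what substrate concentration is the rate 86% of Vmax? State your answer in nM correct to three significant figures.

The Eadie–Hofstee slope gives Km = 1.11 nM (slope = −Km).
v/Vmax = [S]/(Km+[S]) = 0.86 ⇒ [S] = Km·0.86/(1−0.86) = 1.11 × 6.143 = 6.82 nM.

6.82 nM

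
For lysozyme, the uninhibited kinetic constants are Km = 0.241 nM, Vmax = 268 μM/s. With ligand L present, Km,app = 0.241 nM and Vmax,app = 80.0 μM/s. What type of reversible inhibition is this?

noncompetitive

Vmax decreases (268 → 80.0 μM/s) while Km is unchanged — pure noncompetitive inhibition.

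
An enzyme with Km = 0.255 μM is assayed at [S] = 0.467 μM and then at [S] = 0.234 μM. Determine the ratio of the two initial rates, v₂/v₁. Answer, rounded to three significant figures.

Since Vmax cancels, v₂/v₁ = [S]₂(Km+[S]₁) / [S]₁(Km+[S]₂).
= 0.234×(0.255+0.467) / (0.467×(0.255+0.234)) = 0.1689/0.2284 = 0.740.

0.740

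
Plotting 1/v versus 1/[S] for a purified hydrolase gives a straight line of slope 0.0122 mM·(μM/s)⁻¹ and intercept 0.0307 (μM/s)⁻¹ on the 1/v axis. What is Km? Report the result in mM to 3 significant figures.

0.397 mM

y-intercept = 1/Vmax ⇒ Vmax = 32.6 μM/s; slope = Km/Vmax ⇒ Km = slope × Vmax.
Km = 0.0122 × 32.6 = 0.397 mM.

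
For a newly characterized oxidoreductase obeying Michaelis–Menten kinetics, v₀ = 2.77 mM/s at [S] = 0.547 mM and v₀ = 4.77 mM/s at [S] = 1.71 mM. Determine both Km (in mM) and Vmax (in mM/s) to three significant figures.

From v = Vmax[S]/(Km+[S]), each point gives Vmax = v(Km+[S])/[S].
Equating: 2.77(Km+0.547)/0.547 = 4.77(Km+1.71)/1.71.
5.064·Km + 2.77 = 2.789·Km + 4.77, so (5.064 − 2.789)·Km = 4.77 − 2.77.
Km = 2.000/2.275 = 0.879 mM; then Vmax = 2.77(0.879+0.547)/0.547 = 7.22 mM/s.

Km = 0.879 mM; Vmax = 7.22 mM/s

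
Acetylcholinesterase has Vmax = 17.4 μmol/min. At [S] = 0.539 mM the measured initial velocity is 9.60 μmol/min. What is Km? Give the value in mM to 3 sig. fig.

From v = Vmax[S]/(Km+[S]), Km = [S](Vmax − v)/v.
Km = 0.539 × (17.4 − 9.60) / 9.60 = 4.204/9.60 = 0.438 mM.

0.438 mM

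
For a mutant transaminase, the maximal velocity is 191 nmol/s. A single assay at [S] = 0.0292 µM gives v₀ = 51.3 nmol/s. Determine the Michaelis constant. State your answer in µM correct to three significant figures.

0.0795 µM

From v = Vmax[S]/(Km+[S]), Km = [S](Vmax − v)/v.
Km = 0.0292 × (191 − 51.3) / 51.3 = 4.079/51.3 = 0.0795 µM.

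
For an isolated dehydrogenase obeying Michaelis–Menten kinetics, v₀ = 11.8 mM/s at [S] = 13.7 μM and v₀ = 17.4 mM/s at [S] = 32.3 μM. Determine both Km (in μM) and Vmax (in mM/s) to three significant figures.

In reciprocal form, 1/v = (Km/Vmax)·(1/[S]) + 1/Vmax. The two points give (1/[S], 1/v) = (0.07299, 0.08475) and (0.03096, 0.05747).
Slope = (0.08475 − 0.05747)/(0.07299 − 0.03096) = 0.6489; intercept = 0.08475 − 0.6489×0.07299 = 0.03738.
Vmax = 1/intercept = 26.8 mM/s; Km = slope × Vmax = 0.6489 × 26.8 = 17.4 μM.

Km = 17.4 μM; Vmax = 26.8 mM/s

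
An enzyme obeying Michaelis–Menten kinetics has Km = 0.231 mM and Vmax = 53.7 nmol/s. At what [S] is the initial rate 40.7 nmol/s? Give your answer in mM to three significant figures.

0.723 mM

The required fractional saturation is v/Vmax = 40.7/53.7 = 0.7579.
Then [S]/(Km+[S]) = 0.7579 ⇒ [S] = 0.231 × 0.7579/(1 − 0.7579) = 0.723 mM.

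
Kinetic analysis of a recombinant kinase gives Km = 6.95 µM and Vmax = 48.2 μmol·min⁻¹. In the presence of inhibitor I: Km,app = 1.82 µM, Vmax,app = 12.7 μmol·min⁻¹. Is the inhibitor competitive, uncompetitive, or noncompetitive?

Both Km and Vmax decrease by the same factor (~3.81-fold) — characteristic of uncompetitive inhibition.

uncompetitive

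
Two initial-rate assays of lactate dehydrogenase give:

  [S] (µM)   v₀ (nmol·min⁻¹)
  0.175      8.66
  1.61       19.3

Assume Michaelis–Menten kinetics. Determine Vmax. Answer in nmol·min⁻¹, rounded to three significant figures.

22.7 nmol·min⁻¹

From v = Vmax[S]/(Km+[S]), each point gives Vmax = v(Km+[S])/[S].
Equating: 8.66(Km+0.175)/0.175 = 19.3(Km+1.61)/1.61.
49.49·Km + 8.66 = 11.99·Km + 19.3, so (49.49 − 11.99)·Km = 19.3 − 8.66.
Km = 10.64/37.50 = 0.284 µM; then Vmax = 8.66(0.284+0.175)/0.175 = 22.7 nmol·min⁻¹.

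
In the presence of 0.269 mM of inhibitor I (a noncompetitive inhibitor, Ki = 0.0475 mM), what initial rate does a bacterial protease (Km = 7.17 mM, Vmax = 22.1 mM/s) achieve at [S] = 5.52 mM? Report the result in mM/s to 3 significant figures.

1.44 mM/s

α = 1 + [I]/Ki = 1 + 0.269/0.0475 = 6.663.
For a noncompetitive inhibitor, Vmax is reduced to Vmax/α while Km is unchanged: Km,app = 7.17 mM, Vmax,app = 3.32 mM/s.
v = Vmax,app·[S]/(Km,app + [S]) = 3.32 × 5.52/(7.17 + 5.52) = 1.44 mM/s.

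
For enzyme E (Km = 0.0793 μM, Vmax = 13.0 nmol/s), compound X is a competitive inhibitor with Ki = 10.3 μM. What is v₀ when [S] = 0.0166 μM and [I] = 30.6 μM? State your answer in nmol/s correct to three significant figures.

α = 1 + [I]/Ki = 1 + 30.6/10.3 = 3.971.
For a competitive inhibitor, Vmax is unchanged and the apparent Km becomes α·Km: Km,app = 0.315 μM, Vmax,app = 13.0 nmol/s.
v = Vmax,app·[S]/(Km,app + [S]) = 13.0 × 0.0166/(0.315 + 0.0166) = 0.651 nmol/s.

0.651 nmol/s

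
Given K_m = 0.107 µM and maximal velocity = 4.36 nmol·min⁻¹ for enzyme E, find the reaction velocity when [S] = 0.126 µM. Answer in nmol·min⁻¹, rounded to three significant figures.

2.36 nmol·min⁻¹

v = Vmax·[S]/(Km + [S]) = 4.36 × 0.126 / (0.107 + 0.126)
  = 0.5494 / 0.2330 = 2.36 nmol·min⁻¹.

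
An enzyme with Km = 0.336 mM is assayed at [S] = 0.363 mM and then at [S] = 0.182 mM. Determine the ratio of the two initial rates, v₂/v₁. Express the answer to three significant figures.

Since Vmax cancels, v₂/v₁ = [S]₂(Km+[S]₁) / [S]₁(Km+[S]₂).
= 0.182×(0.336+0.363) / (0.363×(0.336+0.182)) = 0.1272/0.1880 = 0.677.

0.677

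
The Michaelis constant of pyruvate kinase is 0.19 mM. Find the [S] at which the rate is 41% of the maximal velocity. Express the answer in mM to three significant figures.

0.132 mM

v/Vmax = [S]/(Km+[S]) = 0.41, so [S] = Km·0.41/(1 − 0.41) = 0.19 × 0.6949.
[S] = 0.132 mM.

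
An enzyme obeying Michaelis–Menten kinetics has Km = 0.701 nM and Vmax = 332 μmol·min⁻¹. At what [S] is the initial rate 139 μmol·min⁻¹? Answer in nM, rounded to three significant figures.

The required fractional saturation is v/Vmax = 139/332 = 0.4187.
Then [S]/(Km+[S]) = 0.4187 ⇒ [S] = 0.701 × 0.4187/(1 − 0.4187) = 0.505 nM.

0.505 nM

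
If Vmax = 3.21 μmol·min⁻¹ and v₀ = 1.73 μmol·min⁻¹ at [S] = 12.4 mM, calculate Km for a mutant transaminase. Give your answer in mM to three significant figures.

From v = Vmax[S]/(Km+[S]), Km = [S](Vmax − v)/v.
Km = 12.4 × (3.21 − 1.73) / 1.73 = 18.35/1.73 = 10.6 mM.

10.6 mM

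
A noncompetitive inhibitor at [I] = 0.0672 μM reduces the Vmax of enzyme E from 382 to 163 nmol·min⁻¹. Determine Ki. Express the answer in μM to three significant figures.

Noncompetitive: Vmax,app = Vmax/α with α = 1 + [I]/Ki.
α = Vmax/Vmax,app = 382/163 = 2.344.
Ki = [I]/(α − 1) = 0.0672/1.344 = 0.0500 μM.

0.0500 μM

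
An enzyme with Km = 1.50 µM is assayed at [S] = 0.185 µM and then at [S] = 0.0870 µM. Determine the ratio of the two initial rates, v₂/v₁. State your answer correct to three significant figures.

The fractional saturations are [S]/(Km+[S]) = 0.185/1.685 = 0.1098 and 0.0870/1.587 = 0.05482.
v₂/v₁ is just their ratio: 0.05482/0.1098 = 0.499.

0.499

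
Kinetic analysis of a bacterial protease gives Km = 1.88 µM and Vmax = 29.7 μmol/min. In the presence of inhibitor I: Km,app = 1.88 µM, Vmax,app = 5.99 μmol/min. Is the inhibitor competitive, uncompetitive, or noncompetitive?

noncompetitive

Vmax decreases (29.7 → 5.99 μmol/min) while Km is unchanged — pure noncompetitive inhibition.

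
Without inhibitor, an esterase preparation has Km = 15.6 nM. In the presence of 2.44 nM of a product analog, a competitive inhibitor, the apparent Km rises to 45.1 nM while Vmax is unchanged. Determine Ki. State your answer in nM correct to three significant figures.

1.29 nM

Competitive: Km,app = α·Km with α = 1 + [I]/Ki.
α = Km,app/Km = 45.1/15.6 = 2.891.
Since α = 1 + [I]/Ki, [I]/Ki = 2.891 − 1 = 1.891 and Ki = 2.44/1.891 = 1.29 nM.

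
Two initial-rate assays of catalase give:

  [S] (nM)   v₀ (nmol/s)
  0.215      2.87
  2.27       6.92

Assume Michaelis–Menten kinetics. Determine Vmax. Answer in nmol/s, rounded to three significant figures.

From v = Vmax[S]/(Km+[S]), each point gives Vmax = v(Km+[S])/[S].
Equating: 2.87(Km+0.215)/0.215 = 6.92(Km+2.27)/2.27.
13.35·Km + 2.87 = 3.048·Km + 6.92, so (13.35 − 3.048)·Km = 6.92 − 2.87.
Km = 4.050/10.30 = 0.393 nM; then Vmax = 2.87(0.393+0.215)/0.215 = 8.12 nmol/s.

8.12 nmol/s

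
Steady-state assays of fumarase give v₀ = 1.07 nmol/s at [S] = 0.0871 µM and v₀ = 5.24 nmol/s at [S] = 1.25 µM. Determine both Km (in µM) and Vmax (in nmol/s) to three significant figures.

Km = 0.515 µM; Vmax = 7.40 nmol/s

From v = Vmax[S]/(Km+[S]), each point gives Vmax = v(Km+[S])/[S].
Equating: 1.07(Km+0.0871)/0.0871 = 5.24(Km+1.25)/1.25.
12.28·Km + 1.07 = 4.192·Km + 5.24, so (12.28 − 4.192)·Km = 5.24 − 1.07.
Km = 4.170/8.093 = 0.515 µM; then Vmax = 1.07(0.515+0.0871)/0.0871 = 7.40 nmol/s.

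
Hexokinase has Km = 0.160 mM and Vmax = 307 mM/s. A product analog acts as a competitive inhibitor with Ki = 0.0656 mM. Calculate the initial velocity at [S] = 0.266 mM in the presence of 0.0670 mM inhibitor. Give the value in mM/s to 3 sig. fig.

139 mM/s

α = 1 + [I]/Ki = 1 + 0.0670/0.0656 = 2.021.
For a competitive inhibitor, Vmax is unchanged and the apparent Km becomes α·Km: Km,app = 0.323 mM, Vmax,app = 307 mM/s.
v = Vmax,app·[S]/(Km,app + [S]) = 307 × 0.266/(0.323 + 0.266) = 139 mM/s.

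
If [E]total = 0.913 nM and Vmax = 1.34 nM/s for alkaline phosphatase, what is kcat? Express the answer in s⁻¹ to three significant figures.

kcat = Vmax/[E]total = 1.34 nM/s / 0.913 nM = 1.47 s⁻¹.

1.47 s⁻¹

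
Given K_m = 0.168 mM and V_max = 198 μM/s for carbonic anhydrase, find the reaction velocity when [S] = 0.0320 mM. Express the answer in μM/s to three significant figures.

[S]/(Km+[S]) = 0.0320/0.2000 = 0.1600, the fractional saturation.
v = 0.1600 × Vmax = 0.1600 × 198 = 31.7 μM/s.

31.7 μM/s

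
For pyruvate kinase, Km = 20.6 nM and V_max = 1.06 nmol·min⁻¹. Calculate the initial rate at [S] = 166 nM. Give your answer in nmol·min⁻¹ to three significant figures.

[S]/(Km+[S]) = 166/186.6 = 0.8896, the fractional saturation.
v = 0.8896 × Vmax = 0.8896 × 1.06 = 0.943 nmol·min⁻¹.

0.943 nmol·min⁻¹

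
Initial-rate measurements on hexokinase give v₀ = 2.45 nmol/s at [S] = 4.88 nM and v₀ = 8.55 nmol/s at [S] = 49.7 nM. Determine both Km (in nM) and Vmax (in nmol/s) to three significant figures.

Km = 18.5 nM; Vmax = 11.7 nmol/s

In reciprocal form, 1/v = (Km/Vmax)·(1/[S]) + 1/Vmax. The two points give (1/[S], 1/v) = (0.2049, 0.4082) and (0.02012, 0.1170).
Slope = (0.4082 − 0.1170)/(0.2049 − 0.02012) = 1.576; intercept = 0.4082 − 1.576×0.2049 = 0.08525.
Vmax = 1/intercept = 11.7 nmol/s; Km = slope × Vmax = 1.576 × 11.7 = 18.5 nM.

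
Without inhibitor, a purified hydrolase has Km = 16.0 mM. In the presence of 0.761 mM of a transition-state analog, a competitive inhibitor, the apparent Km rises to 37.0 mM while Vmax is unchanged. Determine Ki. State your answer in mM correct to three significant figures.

Competitive: Km,app = α·Km with α = 1 + [I]/Ki.
α = Km,app/Km = 37.0/16.0 = 2.312.
Ki = [I]/(α − 1) = 0.761/1.312 = 0.580 mM.

0.580 mM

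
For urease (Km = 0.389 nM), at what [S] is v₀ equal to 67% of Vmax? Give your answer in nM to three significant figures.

0.790 nM

v/Vmax = [S]/(Km+[S]) = 0.67, so [S] = Km·0.67/(1 − 0.67) = 0.389 × 2.030.
[S] = 0.790 nM.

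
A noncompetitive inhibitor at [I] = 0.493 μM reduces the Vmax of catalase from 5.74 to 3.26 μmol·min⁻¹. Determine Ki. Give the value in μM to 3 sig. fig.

Noncompetitive: Vmax,app = Vmax/α with α = 1 + [I]/Ki.
α = Vmax/Vmax,app = 5.74/3.26 = 1.761.
Since α = 1 + [I]/Ki, [I]/Ki = 1.761 − 1 = 0.7607 and Ki = 0.493/0.7607 = 0.648 μM.

0.648 μM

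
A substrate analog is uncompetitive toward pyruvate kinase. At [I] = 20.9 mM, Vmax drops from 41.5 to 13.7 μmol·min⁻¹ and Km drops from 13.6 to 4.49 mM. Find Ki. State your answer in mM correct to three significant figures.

Uncompetitive: Vmax,app = Vmax/α (and Km,app = Km/α) with α = 1 + [I]/Ki.
α = Vmax/Vmax,app = 41.5/13.7 = 3.029.
Ki = [I]/(α − 1) = 20.9/2.029 = 10.3 mM.

10.3 mM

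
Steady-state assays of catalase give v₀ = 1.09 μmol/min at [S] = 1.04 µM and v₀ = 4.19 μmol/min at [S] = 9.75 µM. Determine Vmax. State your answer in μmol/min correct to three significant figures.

In reciprocal form, 1/v = (Km/Vmax)·(1/[S]) + 1/Vmax. The two points give (1/[S], 1/v) = (0.9615, 0.9174) and (0.1026, 0.2387).
Slope = (0.9174 − 0.2387)/(0.9615 − 0.1026) = 0.7902; intercept = 0.9174 − 0.7902×0.9615 = 0.1576.
Vmax = 1/intercept = 6.34 μmol/min; Km = slope × Vmax = 0.7902 × 6.34 = 5.01 µM.

6.34 μmol/min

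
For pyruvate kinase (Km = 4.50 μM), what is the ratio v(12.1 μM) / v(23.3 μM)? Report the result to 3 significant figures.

Since Vmax cancels, v₂/v₁ = [S]₂(Km+[S]₁) / [S]₁(Km+[S]₂).
= 12.1×(4.50+23.3) / (23.3×(4.50+12.1)) = 336.4/386.8 = 0.870.

0.870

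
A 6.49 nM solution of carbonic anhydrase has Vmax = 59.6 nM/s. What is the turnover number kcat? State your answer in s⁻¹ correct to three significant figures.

kcat = Vmax/[E]total = 59.6 nM/s / 6.49 nM = 9.18 s⁻¹.

9.18 s⁻¹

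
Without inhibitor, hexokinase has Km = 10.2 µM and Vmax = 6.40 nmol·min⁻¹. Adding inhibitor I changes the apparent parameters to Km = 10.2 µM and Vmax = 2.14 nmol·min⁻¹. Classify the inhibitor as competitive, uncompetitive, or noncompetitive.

noncompetitive

Vmax decreases (6.40 → 2.14 nmol·min⁻¹) while Km is unchanged — pure noncompetitive inhibition.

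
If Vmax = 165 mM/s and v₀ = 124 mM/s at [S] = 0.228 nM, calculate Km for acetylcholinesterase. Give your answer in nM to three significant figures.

0.0754 nM

v/Vmax = 124/165 = 0.7515 = [S]/(Km+[S]).
So Km + [S] = [S]/0.7515 = 0.3034 nM, giving Km = 0.3034 − 0.228 = 0.0754 nM.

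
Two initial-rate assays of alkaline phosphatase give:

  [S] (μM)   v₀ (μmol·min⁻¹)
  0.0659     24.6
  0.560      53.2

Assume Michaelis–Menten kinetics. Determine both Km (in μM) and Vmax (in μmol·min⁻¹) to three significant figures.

Km = 0.103 μM; Vmax = 63.0 μmol·min⁻¹

From v = Vmax[S]/(Km+[S]), each point gives Vmax = v(Km+[S])/[S].
Equating: 24.6(Km+0.0659)/0.0659 = 53.2(Km+0.560)/0.560.
373.3·Km + 24.6 = 95.00·Km + 53.2, so (373.3 − 95.00)·Km = 53.2 − 24.6.
Km = 28.60/278.3 = 0.103 μM; then Vmax = 24.6(0.103+0.0659)/0.0659 = 63.0 μmol·min⁻¹.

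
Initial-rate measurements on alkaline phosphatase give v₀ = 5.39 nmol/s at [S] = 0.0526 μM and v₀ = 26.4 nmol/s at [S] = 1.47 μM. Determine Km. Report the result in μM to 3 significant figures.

In reciprocal form, 1/v = (Km/Vmax)·(1/[S]) + 1/Vmax. The two points give (1/[S], 1/v) = (19.01, 0.1855) and (0.6803, 0.03788).
Slope = (0.1855 − 0.03788)/(19.01 − 0.6803) = 0.008055; intercept = 0.1855 − 0.008055×19.01 = 0.03240.
Vmax = 1/intercept = 30.9 nmol/s; Km = slope × Vmax = 0.008055 × 30.9 = 0.249 μM.

0.249 μM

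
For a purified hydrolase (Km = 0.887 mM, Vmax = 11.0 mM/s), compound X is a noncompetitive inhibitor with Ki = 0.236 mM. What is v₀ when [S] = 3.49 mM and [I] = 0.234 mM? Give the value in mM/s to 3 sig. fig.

α = 1 + [I]/Ki = 1 + 0.234/0.236 = 1.992.
For a noncompetitive inhibitor, Vmax is reduced to Vmax/α while Km is unchanged: Km,app = 0.887 mM, Vmax,app = 5.52 mM/s.
v = Vmax,app·[S]/(Km,app + [S]) = 5.52 × 3.49/(0.887 + 3.49) = 4.40 mM/s.

4.40 mM/s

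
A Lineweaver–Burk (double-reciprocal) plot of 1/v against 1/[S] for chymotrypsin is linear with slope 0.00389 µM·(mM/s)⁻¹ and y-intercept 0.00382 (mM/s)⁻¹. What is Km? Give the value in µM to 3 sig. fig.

1.02 µM

y-intercept = 1/Vmax ⇒ Vmax = 262 mM/s; slope = Km/Vmax ⇒ Km = slope × Vmax.
Km = 0.00389 × 262 = 1.02 µM.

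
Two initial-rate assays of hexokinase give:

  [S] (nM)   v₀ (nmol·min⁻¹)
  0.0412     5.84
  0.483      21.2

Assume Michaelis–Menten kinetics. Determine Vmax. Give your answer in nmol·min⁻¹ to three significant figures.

From v = Vmax[S]/(Km+[S]), each point gives Vmax = v(Km+[S])/[S].
Equating: 5.84(Km+0.0412)/0.0412 = 21.2(Km+0.483)/0.483.
141.7·Km + 5.84 = 43.89·Km + 21.2, so (141.7 − 43.89)·Km = 21.2 − 5.84.
Km = 15.36/97.86 = 0.157 nM; then Vmax = 5.84(0.157+0.0412)/0.0412 = 28.1 nmol·min⁻¹.

28.1 nmol·min⁻¹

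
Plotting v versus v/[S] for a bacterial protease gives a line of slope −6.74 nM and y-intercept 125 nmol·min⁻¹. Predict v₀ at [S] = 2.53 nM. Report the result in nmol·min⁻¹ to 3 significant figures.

34.1 nmol·min⁻¹

In the Eadie–Hofstee form v = Vmax − Km·(v/[S]), the slope is −Km and the intercept is Vmax, so Km = 6.74 nM and Vmax = 125 nmol·min⁻¹.
v = 125 × 2.53/(6.74 + 2.53) = 34.1 nmol·min⁻¹.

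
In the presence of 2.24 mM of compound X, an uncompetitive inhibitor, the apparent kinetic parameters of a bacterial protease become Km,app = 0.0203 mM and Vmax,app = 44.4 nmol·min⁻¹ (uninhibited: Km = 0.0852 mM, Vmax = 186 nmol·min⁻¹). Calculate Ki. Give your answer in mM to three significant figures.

0.702 mM

Uncompetitive: Vmax,app = Vmax/α (and Km,app = Km/α) with α = 1 + [I]/Ki.
α = Vmax/Vmax,app = 186/44.4 = 4.189.
Ki = [I]/(α − 1) = 2.24/3.189 = 0.702 mM.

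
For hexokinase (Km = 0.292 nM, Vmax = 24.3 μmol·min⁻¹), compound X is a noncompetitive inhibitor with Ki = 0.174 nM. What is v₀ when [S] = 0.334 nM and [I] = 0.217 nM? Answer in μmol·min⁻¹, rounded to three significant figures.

With α = 1 + [I]/Ki = 1 + 0.217/0.174 = 2.247, the noncompetitive rate law is v = (Vmax/α)·[S] / (Km + [S]).
v = (24.3/2.247)×0.334 / (0.292 + 0.334) = 3.612/0.6260 = 5.77 μmol·min⁻¹.

5.77 μmol·min⁻¹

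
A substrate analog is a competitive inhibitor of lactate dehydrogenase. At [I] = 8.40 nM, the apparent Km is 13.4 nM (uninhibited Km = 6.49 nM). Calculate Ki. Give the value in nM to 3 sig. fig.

Competitive: Km,app = α·Km with α = 1 + [I]/Ki.
α = Km,app/Km = 13.4/6.49 = 2.065.
Ki = [I]/(α − 1) = 8.40/1.065 = 7.89 nM.

7.89 nM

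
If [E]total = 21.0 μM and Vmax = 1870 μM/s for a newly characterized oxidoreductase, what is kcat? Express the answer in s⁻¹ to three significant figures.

kcat = Vmax/[E]total = 1870 μM/s / 21.0 μM = 89.0 s⁻¹.

89.0 s⁻¹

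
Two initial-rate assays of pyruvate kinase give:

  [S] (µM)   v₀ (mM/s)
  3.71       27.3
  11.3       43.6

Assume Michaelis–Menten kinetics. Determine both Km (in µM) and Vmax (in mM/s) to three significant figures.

Km = 4.66 µM; Vmax = 61.6 mM/s

From v = Vmax[S]/(Km+[S]), each point gives Vmax = v(Km+[S])/[S].
Equating: 27.3(Km+3.71)/3.71 = 43.6(Km+11.3)/11.3.
7.358·Km + 27.3 = 3.858·Km + 43.6, so (7.358 − 3.858)·Km = 43.6 − 27.3.
Km = 16.30/3.500 = 4.66 µM; then Vmax = 27.3(4.66+3.71)/3.71 = 61.6 mM/s.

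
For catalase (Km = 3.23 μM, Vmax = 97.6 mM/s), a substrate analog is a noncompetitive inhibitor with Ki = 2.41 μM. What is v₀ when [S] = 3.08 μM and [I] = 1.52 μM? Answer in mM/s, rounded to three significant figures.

29.2 mM/s

α = 1 + [I]/Ki = 1 + 1.52/2.41 = 1.631.
For a noncompetitive inhibitor, Vmax is reduced to Vmax/α while Km is unchanged: Km,app = 3.23 μM, Vmax,app = 59.9 mM/s.
v = Vmax,app·[S]/(Km,app + [S]) = 59.9 × 3.08/(3.23 + 3.08) = 29.2 mM/s.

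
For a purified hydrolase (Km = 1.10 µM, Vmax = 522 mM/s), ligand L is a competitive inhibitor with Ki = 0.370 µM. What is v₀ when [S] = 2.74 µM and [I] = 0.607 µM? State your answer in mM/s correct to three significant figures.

253 mM/s

With α = 1 + [I]/Ki = 1 + 0.607/0.370 = 2.641, the competitive rate law is v = Vmax[S] / (αKm + [S]).
v = 522×2.74 / (2.641×1.10 + 2.74) = 1430/5.645 = 253 mM/s.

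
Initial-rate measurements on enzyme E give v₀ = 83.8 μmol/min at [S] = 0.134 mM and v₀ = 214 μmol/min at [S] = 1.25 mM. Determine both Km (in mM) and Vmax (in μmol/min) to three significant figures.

Km = 0.287 mM; Vmax = 263 μmol/min

From v = Vmax[S]/(Km+[S]), each point gives Vmax = v(Km+[S])/[S].
Equating: 83.8(Km+0.134)/0.134 = 214(Km+1.25)/1.25.
625.4·Km + 83.8 = 171.2·Km + 214, so (625.4 − 171.2)·Km = 214 − 83.8.
Km = 130.2/454.2 = 0.287 mM; then Vmax = 83.8(0.287+0.134)/0.134 = 263 μmol/min.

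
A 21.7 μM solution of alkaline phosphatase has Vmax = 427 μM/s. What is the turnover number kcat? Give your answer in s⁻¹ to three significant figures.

kcat = Vmax/[E]total = 427 μM/s / 21.7 μM = 19.7 s⁻¹.

19.7 s⁻¹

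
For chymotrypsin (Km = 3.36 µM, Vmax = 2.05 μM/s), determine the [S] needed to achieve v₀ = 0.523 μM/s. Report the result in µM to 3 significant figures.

Rearranging v = Vmax[S]/(Km+[S]) gives [S] = Km·v/(Vmax − v).
[S] = 3.36 × 0.523 / (2.05 − 0.523) = 1.757/1.527 = 1.15 µM.

1.15 µM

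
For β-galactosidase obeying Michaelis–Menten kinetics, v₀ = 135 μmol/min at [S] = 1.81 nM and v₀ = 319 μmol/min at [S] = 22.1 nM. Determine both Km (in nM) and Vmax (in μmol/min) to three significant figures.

In reciprocal form, 1/v = (Km/Vmax)·(1/[S]) + 1/Vmax. The two points give (1/[S], 1/v) = (0.5525, 0.007407) and (0.04525, 0.003135).
Slope = (0.007407 − 0.003135)/(0.5525 − 0.04525) = 0.008423; intercept = 0.007407 − 0.008423×0.5525 = 0.002754.
Vmax = 1/intercept = 363 μmol/min; Km = slope × Vmax = 0.008423 × 363 = 3.06 nM.

Km = 3.06 nM; Vmax = 363 μmol/min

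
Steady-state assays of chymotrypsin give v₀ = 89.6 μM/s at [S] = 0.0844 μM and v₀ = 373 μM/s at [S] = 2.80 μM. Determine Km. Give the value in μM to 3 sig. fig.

0.305 μM

In reciprocal form, 1/v = (Km/Vmax)·(1/[S]) + 1/Vmax. The two points give (1/[S], 1/v) = (11.85, 0.01116) and (0.3571, 0.002681).
Slope = (0.01116 − 0.002681)/(11.85 − 0.3571) = 0.0007379; intercept = 0.01116 − 0.0007379×11.85 = 0.002417.
Vmax = 1/intercept = 414 μM/s; Km = slope × Vmax = 0.0007379 × 414 = 0.305 μM.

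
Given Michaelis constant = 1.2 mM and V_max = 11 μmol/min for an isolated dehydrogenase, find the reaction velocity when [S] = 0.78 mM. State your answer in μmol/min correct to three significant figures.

4.33 μmol/min

[S]/(Km+[S]) = 0.78/1.980 = 0.3939, the fractional saturation.
v = 0.3939 × Vmax = 0.3939 × 11 = 4.33 μmol/min.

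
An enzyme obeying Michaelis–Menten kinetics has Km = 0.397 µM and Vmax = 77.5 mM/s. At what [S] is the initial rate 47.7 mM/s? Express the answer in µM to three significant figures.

Rearranging v = Vmax[S]/(Km+[S]) gives [S] = Km·v/(Vmax − v).
[S] = 0.397 × 47.7 / (77.5 − 47.7) = 18.94/29.80 = 0.635 µM.

0.635 µM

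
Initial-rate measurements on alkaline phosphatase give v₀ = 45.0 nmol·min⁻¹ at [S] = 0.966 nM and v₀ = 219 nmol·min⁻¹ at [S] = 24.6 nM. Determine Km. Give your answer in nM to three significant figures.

4.62 nM

In reciprocal form, 1/v = (Km/Vmax)·(1/[S]) + 1/Vmax. The two points give (1/[S], 1/v) = (1.035, 0.02222) and (0.04065, 0.004566).
Slope = (0.02222 − 0.004566)/(1.035 − 0.04065) = 0.01775; intercept = 0.02222 − 0.01775×1.035 = 0.003845.
Vmax = 1/intercept = 260 nmol·min⁻¹; Km = slope × Vmax = 0.01775 × 260 = 4.62 nM.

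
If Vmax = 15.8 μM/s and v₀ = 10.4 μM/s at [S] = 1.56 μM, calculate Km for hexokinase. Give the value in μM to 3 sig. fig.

From v = Vmax[S]/(Km+[S]), Km = [S](Vmax − v)/v.
Km = 1.56 × (15.8 − 10.4) / 10.4 = 8.424/10.4 = 0.810 μM.

0.810 μM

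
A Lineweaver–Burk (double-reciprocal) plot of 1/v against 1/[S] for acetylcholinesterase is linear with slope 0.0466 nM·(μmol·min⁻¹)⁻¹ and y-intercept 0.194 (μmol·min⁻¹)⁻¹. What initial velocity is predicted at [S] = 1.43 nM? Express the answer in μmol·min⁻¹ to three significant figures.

The y-intercept is 1/Vmax, so Vmax = 1/0.194 = 5.15 μmol·min⁻¹.
The slope is Km/Vmax, so Km = 0.0466 × 5.15 = 0.240 nM.
Then v = 5.15 × 1.43/(0.240 + 1.43) = 4.41 μmol·min⁻¹.

4.41 μmol·min⁻¹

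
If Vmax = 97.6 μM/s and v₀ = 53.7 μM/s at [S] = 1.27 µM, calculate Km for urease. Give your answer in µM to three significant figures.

From v = Vmax[S]/(Km+[S]), Km = [S](Vmax − v)/v.
Km = 1.27 × (97.6 − 53.7) / 53.7 = 55.75/53.7 = 1.04 µM.

1.04 µM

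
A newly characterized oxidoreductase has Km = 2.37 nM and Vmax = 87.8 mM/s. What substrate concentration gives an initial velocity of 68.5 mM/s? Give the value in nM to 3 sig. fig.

8.41 nM

The required fractional saturation is v/Vmax = 68.5/87.8 = 0.7802.
Then [S]/(Km+[S]) = 0.7802 ⇒ [S] = 2.37 × 0.7802/(1 − 0.7802) = 8.41 nM.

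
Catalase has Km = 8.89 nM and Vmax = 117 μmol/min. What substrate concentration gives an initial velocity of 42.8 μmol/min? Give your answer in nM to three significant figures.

5.13 nM

The required fractional saturation is v/Vmax = 42.8/117 = 0.3658.
Then [S]/(Km+[S]) = 0.3658 ⇒ [S] = 8.89 × 0.3658/(1 − 0.3658) = 5.13 nM.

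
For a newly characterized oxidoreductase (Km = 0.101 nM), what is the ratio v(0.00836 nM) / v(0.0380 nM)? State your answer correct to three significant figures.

0.280

The fractional saturations are [S]/(Km+[S]) = 0.0380/0.1390 = 0.2734 and 0.00836/0.1094 = 0.07644.
v₂/v₁ is just their ratio: 0.07644/0.2734 = 0.280.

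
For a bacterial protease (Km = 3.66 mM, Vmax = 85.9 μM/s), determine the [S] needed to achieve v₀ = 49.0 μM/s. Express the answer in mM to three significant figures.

The required fractional saturation is v/Vmax = 49.0/85.9 = 0.5704.
Then [S]/(Km+[S]) = 0.5704 ⇒ [S] = 3.66 × 0.5704/(1 − 0.5704) = 4.86 mM.

4.86 mM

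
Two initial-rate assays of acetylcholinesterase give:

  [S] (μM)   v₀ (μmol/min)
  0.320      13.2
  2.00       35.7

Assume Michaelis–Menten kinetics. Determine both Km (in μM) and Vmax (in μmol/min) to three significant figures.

In reciprocal form, 1/v = (Km/Vmax)·(1/[S]) + 1/Vmax. The two points give (1/[S], 1/v) = (3.125, 0.07576) and (0.5000, 0.02801).
Slope = (0.07576 − 0.02801)/(3.125 − 0.5000) = 0.01819; intercept = 0.07576 − 0.01819×3.125 = 0.01892.
Vmax = 1/intercept = 52.9 μmol/min; Km = slope × Vmax = 0.01819 × 52.9 = 0.962 μM.

Km = 0.962 μM; Vmax = 52.9 μmol/min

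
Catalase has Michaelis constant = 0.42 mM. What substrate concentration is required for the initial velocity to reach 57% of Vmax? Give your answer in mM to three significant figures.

v/Vmax = [S]/(Km+[S]) = 0.57, so [S] = Km·0.57/(1 − 0.57) = 0.42 × 1.326.
[S] = 0.557 mM.

0.557 mM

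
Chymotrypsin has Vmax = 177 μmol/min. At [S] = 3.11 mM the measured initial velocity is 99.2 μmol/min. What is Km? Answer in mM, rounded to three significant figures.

2.44 mM

From v = Vmax[S]/(Km+[S]), Km = [S](Vmax − v)/v.
Km = 3.11 × (177 − 99.2) / 99.2 = 242.0/99.2 = 2.44 mM.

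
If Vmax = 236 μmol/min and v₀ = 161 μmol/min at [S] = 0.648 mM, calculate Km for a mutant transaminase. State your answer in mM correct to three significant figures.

v/Vmax = 161/236 = 0.6822 = [S]/(Km+[S]).
So Km + [S] = [S]/0.6822 = 0.9499 mM, giving Km = 0.9499 − 0.648 = 0.302 mM.

0.302 mM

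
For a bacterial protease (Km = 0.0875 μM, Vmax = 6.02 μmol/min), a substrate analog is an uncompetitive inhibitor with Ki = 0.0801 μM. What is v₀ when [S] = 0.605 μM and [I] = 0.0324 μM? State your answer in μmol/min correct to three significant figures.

3.89 μmol/min

With α = 1 + [I]/Ki = 1 + 0.0324/0.0801 = 1.404, the uncompetitive rate law is v = (Vmax/α)·[S] / (Km/α + [S]).
v = (6.02/1.404)×0.605 / (0.0875/1.404 + 0.605) = 2.593/0.6673 = 3.89 μmol/min.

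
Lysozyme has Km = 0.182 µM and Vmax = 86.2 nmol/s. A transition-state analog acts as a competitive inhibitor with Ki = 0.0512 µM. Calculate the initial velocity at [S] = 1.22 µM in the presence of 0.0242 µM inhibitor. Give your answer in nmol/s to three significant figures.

70.7 nmol/s

With α = 1 + [I]/Ki = 1 + 0.0242/0.0512 = 1.473, the competitive rate law is v = Vmax[S] / (αKm + [S]).
v = 86.2×1.22 / (1.473×0.182 + 1.22) = 105.2/1.488 = 70.7 nmol/s.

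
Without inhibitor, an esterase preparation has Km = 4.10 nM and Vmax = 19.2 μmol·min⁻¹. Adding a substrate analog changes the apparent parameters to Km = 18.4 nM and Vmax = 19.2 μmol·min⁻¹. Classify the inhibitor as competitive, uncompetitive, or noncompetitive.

Km increases (4.10 → 18.4 nM) while Vmax is unchanged — the hallmark of competitive inhibition.

competitive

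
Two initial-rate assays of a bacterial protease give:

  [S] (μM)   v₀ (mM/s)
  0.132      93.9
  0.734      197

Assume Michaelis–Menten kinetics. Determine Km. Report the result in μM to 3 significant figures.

In reciprocal form, 1/v = (Km/Vmax)·(1/[S]) + 1/Vmax. The two points give (1/[S], 1/v) = (7.576, 0.01065) and (1.362, 0.005076).
Slope = (0.01065 − 0.005076)/(7.576 − 1.362) = 0.0008970; intercept = 0.01065 − 0.0008970×7.576 = 0.003854.
Vmax = 1/intercept = 259 mM/s; Km = slope × Vmax = 0.0008970 × 259 = 0.233 μM.

0.233 μM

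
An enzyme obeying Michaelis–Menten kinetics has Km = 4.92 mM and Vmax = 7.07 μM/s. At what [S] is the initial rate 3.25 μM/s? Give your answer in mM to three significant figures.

Rearranging v = Vmax[S]/(Km+[S]) gives [S] = Km·v/(Vmax − v).
[S] = 4.92 × 3.25 / (7.07 − 3.25) = 15.99/3.820 = 4.19 mM.

4.19 mM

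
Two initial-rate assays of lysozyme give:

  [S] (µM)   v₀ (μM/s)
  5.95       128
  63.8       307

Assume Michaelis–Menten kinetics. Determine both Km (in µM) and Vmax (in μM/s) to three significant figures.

Km = 10.7 µM; Vmax = 359 μM/s

From v = Vmax[S]/(Km+[S]), each point gives Vmax = v(Km+[S])/[S].
Equating: 128(Km+5.95)/5.95 = 307(Km+63.8)/63.8.
21.51·Km + 128 = 4.812·Km + 307, so (21.51 − 4.812)·Km = 307 − 128.
Km = 179.0/16.70 = 10.7 µM; then Vmax = 128(10.7+5.95)/5.95 = 359 μM/s.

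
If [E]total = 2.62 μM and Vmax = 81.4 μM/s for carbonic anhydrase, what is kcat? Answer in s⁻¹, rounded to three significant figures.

kcat = Vmax/[E]total = 81.4 μM/s / 2.62 μM = 31.1 s⁻¹.

31.1 s⁻¹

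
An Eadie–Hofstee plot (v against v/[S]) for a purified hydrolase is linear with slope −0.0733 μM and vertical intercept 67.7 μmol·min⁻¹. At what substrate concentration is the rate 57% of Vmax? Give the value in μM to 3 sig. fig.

The Eadie–Hofstee slope gives Km = 0.0733 μM (slope = −Km).
v/Vmax = [S]/(Km+[S]) = 0.57 ⇒ [S] = Km·0.57/(1−0.57) = 0.0733 × 1.326 = 0.0972 μM.

0.0972 μM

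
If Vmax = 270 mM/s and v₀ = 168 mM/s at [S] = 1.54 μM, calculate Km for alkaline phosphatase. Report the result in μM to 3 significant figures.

0.935 μM

From v = Vmax[S]/(Km+[S]), Km = [S](Vmax − v)/v.
Km = 1.54 × (270 − 168) / 168 = 157.1/168 = 0.935 μM.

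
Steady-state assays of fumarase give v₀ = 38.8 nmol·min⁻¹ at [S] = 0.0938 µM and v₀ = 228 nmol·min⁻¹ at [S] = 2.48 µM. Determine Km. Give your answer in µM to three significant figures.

0.588 µM

From v = Vmax[S]/(Km+[S]), each point gives Vmax = v(Km+[S])/[S].
Equating: 38.8(Km+0.0938)/0.0938 = 228(Km+2.48)/2.48.
413.6·Km + 38.8 = 91.94·Km + 228, so (413.6 − 91.94)·Km = 228 − 38.8.
Km = 189.2/321.7 = 0.588 µM; then Vmax = 38.8(0.588+0.0938)/0.0938 = 282 nmol·min⁻¹.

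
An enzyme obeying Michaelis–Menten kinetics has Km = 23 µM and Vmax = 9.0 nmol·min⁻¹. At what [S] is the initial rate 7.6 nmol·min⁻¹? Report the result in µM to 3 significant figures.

125 µM

Rearranging v = Vmax[S]/(Km+[S]) gives [S] = Km·v/(Vmax − v).
[S] = 23 × 7.6 / (9.0 − 7.6) = 174.8/1.400 = 125 µM.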